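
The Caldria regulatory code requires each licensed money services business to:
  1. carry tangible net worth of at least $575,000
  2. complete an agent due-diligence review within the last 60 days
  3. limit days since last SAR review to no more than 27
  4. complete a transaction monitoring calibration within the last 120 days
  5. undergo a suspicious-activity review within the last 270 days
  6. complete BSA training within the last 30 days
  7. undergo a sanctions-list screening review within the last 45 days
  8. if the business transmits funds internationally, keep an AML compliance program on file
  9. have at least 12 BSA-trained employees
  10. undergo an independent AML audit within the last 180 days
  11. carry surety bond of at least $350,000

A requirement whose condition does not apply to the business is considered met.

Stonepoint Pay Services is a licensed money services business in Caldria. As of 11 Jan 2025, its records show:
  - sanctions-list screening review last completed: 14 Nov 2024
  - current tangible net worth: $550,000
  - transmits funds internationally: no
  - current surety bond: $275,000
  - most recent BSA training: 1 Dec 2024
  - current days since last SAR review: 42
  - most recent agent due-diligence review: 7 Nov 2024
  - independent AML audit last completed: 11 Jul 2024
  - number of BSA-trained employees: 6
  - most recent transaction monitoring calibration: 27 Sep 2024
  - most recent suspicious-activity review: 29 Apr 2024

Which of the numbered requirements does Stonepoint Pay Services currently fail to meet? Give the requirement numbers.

1. tangible net worth $550,000 < $575,000 → not met
2. agent due-diligence review 65 days ago vs limit 60 → not met
3. days since last SAR review 42 > 27 → not met
4. transaction monitoring calibration 106 days ago vs limit 120 → met
5. suspicious-activity review 257 days ago vs limit 270 → met
6. BSA training 41 days ago vs limit 30 → not met
7. sanctions-list screening review 58 days ago vs limit 45 → not met
8. condition 'transmits funds internationally' does not hold → requirement n/a → met
9. BSA-trained employees 6 < 12 → not met
10. independent AML audit 184 days ago vs limit 180 → not met
11. surety bond $275,000 < $350,000 → not met
Not met: 1, 2, 3, 6, 7, 9, 10, 11

1, 2, 3, 6, 7, 9, 10, 11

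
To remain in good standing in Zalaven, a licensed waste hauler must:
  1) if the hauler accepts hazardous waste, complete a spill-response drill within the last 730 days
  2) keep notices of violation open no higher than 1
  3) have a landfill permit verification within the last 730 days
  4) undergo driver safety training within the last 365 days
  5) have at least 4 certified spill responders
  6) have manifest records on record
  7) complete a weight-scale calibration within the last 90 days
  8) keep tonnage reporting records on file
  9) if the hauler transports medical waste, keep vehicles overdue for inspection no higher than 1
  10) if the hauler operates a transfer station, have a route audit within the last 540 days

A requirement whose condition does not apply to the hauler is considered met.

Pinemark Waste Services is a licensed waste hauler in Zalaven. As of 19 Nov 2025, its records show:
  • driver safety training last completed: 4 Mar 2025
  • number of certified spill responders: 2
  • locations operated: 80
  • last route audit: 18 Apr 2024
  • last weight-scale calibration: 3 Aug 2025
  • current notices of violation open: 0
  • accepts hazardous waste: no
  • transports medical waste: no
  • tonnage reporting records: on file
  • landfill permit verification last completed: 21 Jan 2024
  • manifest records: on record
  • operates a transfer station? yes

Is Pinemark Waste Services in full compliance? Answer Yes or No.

1. condition 'accepts hazardous waste' does not hold → requirement n/a → met
2. notices of violation open 0 ≤ 1 → met
3. landfill permit verification 668 days ago vs limit 730 → met
4. driver safety training 260 days ago vs limit 365 → met
5. certified spill responders 2 < 4 → not met
6. manifest records present → met
7. weight-scale calibration 108 days ago vs limit 90 → not met
8. tonnage reporting records present → met
9. condition 'transports medical waste' does not hold → requirement n/a → met
10. condition 'operates a transfer station' holds; route audit 580 days ago vs limit 540 → not met
Not met: 5, 7, 10

No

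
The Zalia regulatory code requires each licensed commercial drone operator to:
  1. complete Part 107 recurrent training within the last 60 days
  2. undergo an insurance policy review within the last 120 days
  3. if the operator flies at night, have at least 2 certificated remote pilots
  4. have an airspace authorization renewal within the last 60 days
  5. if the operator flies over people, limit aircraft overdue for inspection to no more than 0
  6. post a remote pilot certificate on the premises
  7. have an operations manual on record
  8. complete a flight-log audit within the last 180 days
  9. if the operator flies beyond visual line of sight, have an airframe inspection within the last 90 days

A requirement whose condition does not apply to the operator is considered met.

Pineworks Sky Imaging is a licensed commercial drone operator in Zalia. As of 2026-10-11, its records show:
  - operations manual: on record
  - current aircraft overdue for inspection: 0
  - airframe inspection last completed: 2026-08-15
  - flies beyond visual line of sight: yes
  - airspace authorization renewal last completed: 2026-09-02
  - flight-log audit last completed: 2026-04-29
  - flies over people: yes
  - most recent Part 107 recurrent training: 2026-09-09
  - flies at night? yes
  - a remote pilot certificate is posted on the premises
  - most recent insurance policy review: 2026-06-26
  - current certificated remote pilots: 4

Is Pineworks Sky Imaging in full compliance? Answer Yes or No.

1. Part 107 recurrent training 32 days ago vs limit 60 → met
2. insurance policy review 107 days ago vs limit 120 → met
3. condition 'flies at night' holds; certificated remote pilots 4 ≥ 2 → met
4. airspace authorization renewal 39 days ago vs limit 60 → met
5. condition 'flies over people' holds; aircraft overdue for inspection 0 ≤ 0 → met
6. remote pilot certificate present → met
7. operations manual present → met
8. flight-log audit 165 days ago vs limit 180 → met
9. condition 'flies beyond visual line of sight' holds; airframe inspection 57 days ago vs limit 90 → met
All met.

Yes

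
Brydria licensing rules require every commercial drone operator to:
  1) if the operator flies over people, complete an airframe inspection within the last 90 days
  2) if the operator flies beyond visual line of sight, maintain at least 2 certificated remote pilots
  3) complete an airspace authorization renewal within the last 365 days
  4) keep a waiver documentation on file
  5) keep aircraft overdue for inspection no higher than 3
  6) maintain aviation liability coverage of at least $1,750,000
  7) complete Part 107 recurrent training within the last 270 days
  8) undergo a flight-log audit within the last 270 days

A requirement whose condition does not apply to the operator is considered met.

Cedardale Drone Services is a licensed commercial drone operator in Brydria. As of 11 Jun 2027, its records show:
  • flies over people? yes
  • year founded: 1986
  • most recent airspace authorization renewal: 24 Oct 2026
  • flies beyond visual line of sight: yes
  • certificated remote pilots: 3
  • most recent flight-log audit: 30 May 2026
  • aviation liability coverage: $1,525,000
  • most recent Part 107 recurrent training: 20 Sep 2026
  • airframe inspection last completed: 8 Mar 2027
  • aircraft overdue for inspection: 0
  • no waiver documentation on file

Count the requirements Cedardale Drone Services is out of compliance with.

1. condition 'flies over people' holds; airframe inspection 95 days ago vs limit 90 → not met
2. condition 'flies beyond visual line of sight' holds; certificated remote pilots 3 ≥ 2 → met
3. airspace authorization renewal 230 days ago vs limit 365 → met
4. waiver documentation absent → not met
5. aircraft overdue for inspection 0 ≤ 3 → met
6. aviation liability coverage $1,525,000 < $1,750,000 → not met
7. Part 107 recurrent training 264 days ago vs limit 270 → met
8. flight-log audit 377 days ago vs limit 270 → not met
Not met: 4 of 8

4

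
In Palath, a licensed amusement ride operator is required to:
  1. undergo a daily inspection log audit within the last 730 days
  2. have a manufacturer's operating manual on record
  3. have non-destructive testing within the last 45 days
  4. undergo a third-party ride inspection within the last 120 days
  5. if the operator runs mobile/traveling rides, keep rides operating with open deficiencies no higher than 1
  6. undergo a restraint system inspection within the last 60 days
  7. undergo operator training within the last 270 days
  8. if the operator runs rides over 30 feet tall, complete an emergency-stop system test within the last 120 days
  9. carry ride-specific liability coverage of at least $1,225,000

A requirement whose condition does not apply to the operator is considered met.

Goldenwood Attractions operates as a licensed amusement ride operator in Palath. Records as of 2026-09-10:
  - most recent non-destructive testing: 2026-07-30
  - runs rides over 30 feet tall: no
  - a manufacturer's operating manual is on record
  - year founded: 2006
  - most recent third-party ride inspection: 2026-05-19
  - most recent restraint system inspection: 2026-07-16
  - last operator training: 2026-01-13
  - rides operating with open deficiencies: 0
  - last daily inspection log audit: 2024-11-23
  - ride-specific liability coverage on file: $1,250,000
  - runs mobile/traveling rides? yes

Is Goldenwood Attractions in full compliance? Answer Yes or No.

Yes

1. daily inspection log audit 656 days ago vs limit 730 → met
2. manufacturer's operating manual present → met
3. non-destructive testing 42 days ago vs limit 45 → met
4. third-party ride inspection 114 days ago vs limit 120 → met
5. condition 'runs mobile/traveling rides' holds; rides operating with open deficiencies 0 ≤ 1 → met
6. restraint system inspection 56 days ago vs limit 60 → met
7. operator training 240 days ago vs limit 270 → met
8. condition 'runs rides over 30 feet tall' does not hold → requirement n/a → met
9. ride-specific liability coverage $1,250,000 ≥ $1,225,000 → met
All met.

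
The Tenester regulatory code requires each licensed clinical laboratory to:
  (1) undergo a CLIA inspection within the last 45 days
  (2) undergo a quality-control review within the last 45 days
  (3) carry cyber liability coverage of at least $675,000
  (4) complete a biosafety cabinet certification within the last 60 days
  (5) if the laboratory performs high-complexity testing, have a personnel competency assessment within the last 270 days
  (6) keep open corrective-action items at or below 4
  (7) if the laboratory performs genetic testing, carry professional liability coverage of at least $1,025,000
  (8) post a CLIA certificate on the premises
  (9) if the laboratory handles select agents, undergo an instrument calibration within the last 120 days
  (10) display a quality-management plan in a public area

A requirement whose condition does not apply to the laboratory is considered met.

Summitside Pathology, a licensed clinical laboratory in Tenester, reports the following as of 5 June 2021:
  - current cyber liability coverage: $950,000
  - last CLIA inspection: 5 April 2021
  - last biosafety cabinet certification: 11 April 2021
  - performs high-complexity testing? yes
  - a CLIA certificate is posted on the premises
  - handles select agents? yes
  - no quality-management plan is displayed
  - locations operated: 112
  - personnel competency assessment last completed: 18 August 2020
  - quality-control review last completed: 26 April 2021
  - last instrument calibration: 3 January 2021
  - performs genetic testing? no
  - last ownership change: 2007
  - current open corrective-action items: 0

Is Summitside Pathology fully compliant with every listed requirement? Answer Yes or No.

No

1. CLIA inspection 61 days ago vs limit 45 → not met
2. quality-control review 40 days ago vs limit 45 → met
3. cyber liability coverage $950,000 ≥ $675,000 → met
4. biosafety cabinet certification 55 days ago vs limit 60 → met
5. condition 'performs high-complexity testing' holds; personnel competency assessment 291 days ago vs limit 270 → not met
6. open corrective-action items 0 ≤ 4 → met
7. condition 'performs genetic testing' does not hold → requirement n/a → met
8. CLIA certificate present → met
9. condition 'handles select agents' holds; instrument calibration 153 days ago vs limit 120 → not met
10. quality-management plan absent → not met
Not met: 1, 5, 9, 10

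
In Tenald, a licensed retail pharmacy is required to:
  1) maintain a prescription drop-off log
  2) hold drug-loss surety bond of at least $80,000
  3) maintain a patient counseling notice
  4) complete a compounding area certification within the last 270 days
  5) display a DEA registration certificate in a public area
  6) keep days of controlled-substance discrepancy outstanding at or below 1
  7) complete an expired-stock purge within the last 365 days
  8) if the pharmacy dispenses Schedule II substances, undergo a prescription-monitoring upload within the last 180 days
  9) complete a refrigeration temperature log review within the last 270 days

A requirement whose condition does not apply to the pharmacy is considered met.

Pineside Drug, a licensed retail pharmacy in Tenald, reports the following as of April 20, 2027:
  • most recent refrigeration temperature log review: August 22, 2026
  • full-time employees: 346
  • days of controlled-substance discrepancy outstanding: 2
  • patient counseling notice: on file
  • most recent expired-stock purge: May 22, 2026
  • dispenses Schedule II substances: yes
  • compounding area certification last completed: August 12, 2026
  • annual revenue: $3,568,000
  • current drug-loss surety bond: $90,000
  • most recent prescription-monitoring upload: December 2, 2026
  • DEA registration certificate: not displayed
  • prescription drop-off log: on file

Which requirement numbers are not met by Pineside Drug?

5, 6

1. prescription drop-off log present → met
2. drug-loss surety bond $90,000 ≥ $80,000 → met
3. patient counseling notice present → met
4. compounding area certification 251 days ago vs limit 270 → met
5. DEA registration certificate absent → not met
6. days of controlled-substance discrepancy outstanding 2 > 1 → not met
7. expired-stock purge 333 days ago vs limit 365 → met
8. condition 'dispenses Schedule II substances' holds; prescription-monitoring upload 139 days ago vs limit 180 → met
9. refrigeration temperature log review 241 days ago vs limit 270 → met
Not met: 5, 6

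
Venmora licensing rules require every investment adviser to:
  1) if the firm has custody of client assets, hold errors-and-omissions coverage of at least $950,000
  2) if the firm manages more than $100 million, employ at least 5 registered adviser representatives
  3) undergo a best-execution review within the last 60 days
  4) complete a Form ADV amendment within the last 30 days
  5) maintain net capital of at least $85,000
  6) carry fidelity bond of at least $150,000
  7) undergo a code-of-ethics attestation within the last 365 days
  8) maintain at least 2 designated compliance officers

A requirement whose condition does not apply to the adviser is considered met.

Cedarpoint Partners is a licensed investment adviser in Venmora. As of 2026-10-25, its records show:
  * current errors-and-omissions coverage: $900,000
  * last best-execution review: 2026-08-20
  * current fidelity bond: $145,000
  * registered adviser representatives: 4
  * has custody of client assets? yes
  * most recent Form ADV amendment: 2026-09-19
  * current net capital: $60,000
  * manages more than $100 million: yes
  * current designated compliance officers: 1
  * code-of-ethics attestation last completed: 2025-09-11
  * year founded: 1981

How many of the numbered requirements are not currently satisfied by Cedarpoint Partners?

8

1. condition 'has custody of client assets' holds; errors-and-omissions coverage $900,000 < $950,000 → not met
2. condition 'manages more than $100 million' holds; registered adviser representatives 4 < 5 → not met
3. best-execution review 66 days ago vs limit 60 → not met
4. Form ADV amendment 36 days ago vs limit 30 → not met
5. net capital $60,000 < $85,000 → not met
6. fidelity bond $145,000 < $150,000 → not met
7. code-of-ethics attestation 409 days ago vs limit 365 → not met
8. designated compliance officers 1 < 2 → not met
Not met: 8 of 8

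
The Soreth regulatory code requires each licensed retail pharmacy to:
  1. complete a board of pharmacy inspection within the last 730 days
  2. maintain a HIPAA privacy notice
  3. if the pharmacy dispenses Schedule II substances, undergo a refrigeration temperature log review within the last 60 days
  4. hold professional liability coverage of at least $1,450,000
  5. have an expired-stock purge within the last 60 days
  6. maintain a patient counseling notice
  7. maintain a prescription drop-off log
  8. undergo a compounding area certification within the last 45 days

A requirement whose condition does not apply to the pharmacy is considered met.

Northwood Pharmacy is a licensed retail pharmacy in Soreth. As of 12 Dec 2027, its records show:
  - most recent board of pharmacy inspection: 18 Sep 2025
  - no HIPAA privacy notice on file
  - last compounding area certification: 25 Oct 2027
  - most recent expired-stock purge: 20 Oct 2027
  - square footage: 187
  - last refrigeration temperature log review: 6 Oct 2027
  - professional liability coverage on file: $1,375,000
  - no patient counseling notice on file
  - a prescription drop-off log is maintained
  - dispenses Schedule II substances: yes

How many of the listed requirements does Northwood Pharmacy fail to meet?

1. board of pharmacy inspection 815 days ago vs limit 730 → not met
2. HIPAA privacy notice absent → not met
3. condition 'dispenses Schedule II substances' holds; refrigeration temperature log review 67 days ago vs limit 60 → not met
4. professional liability coverage $1,375,000 < $1,450,000 → not met
5. expired-stock purge 53 days ago vs limit 60 → met
6. patient counseling notice absent → not met
7. prescription drop-off log present → met
8. compounding area certification 48 days ago vs limit 45 → not met
Not met: 6 of 8

6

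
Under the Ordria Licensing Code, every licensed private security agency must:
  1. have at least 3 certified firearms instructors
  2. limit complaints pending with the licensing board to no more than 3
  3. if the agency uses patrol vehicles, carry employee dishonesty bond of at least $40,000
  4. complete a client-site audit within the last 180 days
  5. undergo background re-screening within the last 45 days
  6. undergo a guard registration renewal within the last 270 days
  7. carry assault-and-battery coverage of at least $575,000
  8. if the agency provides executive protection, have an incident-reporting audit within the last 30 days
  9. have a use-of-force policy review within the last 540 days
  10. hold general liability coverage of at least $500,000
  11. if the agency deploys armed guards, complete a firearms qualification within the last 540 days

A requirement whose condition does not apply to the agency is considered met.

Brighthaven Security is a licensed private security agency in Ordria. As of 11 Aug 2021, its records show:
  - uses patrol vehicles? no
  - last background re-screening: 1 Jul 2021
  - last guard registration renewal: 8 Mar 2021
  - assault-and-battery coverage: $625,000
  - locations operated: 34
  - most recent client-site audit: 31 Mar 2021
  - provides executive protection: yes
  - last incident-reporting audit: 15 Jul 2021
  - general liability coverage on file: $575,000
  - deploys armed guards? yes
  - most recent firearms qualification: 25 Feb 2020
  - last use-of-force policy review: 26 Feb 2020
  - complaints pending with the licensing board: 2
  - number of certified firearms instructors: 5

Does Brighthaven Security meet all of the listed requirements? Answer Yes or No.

1. certified firearms instructors 5 ≥ 3 → met
2. complaints pending with the licensing board 2 ≤ 3 → met
3. condition 'uses patrol vehicles' does not hold → requirement n/a → met
4. client-site audit 133 days ago vs limit 180 → met
5. background re-screening 41 days ago vs limit 45 → met
6. guard registration renewal 156 days ago vs limit 270 → met
7. assault-and-battery coverage $625,000 ≥ $575,000 → met
8. condition 'provides executive protection' holds; incident-reporting audit 27 days ago vs limit 30 → met
9. use-of-force policy review 532 days ago vs limit 540 → met
10. general liability coverage $575,000 ≥ $500,000 → met
11. condition 'deploys armed guards' holds; firearms qualification 533 days ago vs limit 540 → met
All met.

Yes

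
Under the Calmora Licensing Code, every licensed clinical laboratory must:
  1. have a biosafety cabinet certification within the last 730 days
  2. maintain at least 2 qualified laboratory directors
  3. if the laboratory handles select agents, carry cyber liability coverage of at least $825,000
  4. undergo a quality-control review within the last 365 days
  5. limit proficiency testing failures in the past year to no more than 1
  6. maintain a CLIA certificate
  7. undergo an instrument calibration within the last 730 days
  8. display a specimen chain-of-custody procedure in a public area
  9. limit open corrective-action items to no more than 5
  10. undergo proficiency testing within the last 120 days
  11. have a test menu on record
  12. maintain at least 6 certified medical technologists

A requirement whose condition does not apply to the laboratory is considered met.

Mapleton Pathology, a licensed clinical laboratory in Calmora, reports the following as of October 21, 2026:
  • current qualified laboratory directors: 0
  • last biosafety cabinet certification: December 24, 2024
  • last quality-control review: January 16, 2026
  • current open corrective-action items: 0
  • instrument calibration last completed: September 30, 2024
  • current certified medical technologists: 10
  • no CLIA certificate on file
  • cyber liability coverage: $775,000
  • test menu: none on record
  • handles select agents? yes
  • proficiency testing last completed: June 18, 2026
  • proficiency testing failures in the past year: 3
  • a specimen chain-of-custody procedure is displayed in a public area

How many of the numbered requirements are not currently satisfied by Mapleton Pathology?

1. biosafety cabinet certification 666 days ago vs limit 730 → met
2. qualified laboratory directors 0 < 2 → not met
3. condition 'handles select agents' holds; cyber liability coverage $775,000 < $825,000 → not met
4. quality-control review 278 days ago vs limit 365 → met
5. proficiency testing failures in the past year 3 > 1 → not met
6. CLIA certificate absent → not met
7. instrument calibration 751 days ago vs limit 730 → not met
8. specimen chain-of-custody procedure present → met
9. open corrective-action items 0 ≤ 5 → met
10. proficiency testing 125 days ago vs limit 120 → not met
11. test menu absent → not met
12. certified medical technologists 10 ≥ 6 → met
Not met: 7 of 12

7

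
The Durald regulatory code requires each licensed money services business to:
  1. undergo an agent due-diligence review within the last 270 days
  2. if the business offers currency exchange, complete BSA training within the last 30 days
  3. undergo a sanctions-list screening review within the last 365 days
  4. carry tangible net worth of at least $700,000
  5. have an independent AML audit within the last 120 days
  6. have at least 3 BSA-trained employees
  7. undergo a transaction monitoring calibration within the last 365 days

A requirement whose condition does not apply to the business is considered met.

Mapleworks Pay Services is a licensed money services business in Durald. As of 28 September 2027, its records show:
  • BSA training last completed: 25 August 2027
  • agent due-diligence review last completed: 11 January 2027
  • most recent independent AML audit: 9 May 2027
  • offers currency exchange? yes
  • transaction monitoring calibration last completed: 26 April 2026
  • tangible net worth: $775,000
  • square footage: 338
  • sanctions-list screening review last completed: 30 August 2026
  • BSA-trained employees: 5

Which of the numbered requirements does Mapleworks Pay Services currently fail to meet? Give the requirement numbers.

1. agent due-diligence review 260 days ago vs limit 270 → met
2. condition 'offers currency exchange' holds; BSA training 34 days ago vs limit 30 → not met
3. sanctions-list screening review 394 days ago vs limit 365 → not met
4. tangible net worth $775,000 ≥ $700,000 → met
5. independent AML audit 142 days ago vs limit 120 → not met
6. BSA-trained employees 5 ≥ 3 → met
7. transaction monitoring calibration 520 days ago vs limit 365 → not met
Not met: 2, 3, 5, 7

2, 3, 5, 7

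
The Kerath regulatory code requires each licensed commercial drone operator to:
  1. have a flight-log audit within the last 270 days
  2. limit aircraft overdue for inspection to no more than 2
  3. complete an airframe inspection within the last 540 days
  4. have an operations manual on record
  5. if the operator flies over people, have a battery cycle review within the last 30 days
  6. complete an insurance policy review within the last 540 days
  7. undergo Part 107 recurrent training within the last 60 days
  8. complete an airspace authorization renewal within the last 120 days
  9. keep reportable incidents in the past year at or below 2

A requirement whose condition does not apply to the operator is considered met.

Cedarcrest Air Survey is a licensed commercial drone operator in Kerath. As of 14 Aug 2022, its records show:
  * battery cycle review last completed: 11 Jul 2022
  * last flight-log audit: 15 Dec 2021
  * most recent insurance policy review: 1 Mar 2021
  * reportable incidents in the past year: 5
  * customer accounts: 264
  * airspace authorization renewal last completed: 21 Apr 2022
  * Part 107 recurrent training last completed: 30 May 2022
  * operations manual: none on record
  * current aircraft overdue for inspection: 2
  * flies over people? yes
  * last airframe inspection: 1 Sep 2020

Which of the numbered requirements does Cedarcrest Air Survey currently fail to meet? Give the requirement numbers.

3, 4, 5, 7, 9

1. flight-log audit 242 days ago vs limit 270 → met
2. aircraft overdue for inspection 2 ≤ 2 → met
3. airframe inspection 712 days ago vs limit 540 → not met
4. operations manual absent → not met
5. condition 'flies over people' holds; battery cycle review 34 days ago vs limit 30 → not met
6. insurance policy review 531 days ago vs limit 540 → met
7. Part 107 recurrent training 76 days ago vs limit 60 → not met
8. airspace authorization renewal 115 days ago vs limit 120 → met
9. reportable incidents in the past year 5 > 2 → not met
Not met: 3, 4, 5, 7, 9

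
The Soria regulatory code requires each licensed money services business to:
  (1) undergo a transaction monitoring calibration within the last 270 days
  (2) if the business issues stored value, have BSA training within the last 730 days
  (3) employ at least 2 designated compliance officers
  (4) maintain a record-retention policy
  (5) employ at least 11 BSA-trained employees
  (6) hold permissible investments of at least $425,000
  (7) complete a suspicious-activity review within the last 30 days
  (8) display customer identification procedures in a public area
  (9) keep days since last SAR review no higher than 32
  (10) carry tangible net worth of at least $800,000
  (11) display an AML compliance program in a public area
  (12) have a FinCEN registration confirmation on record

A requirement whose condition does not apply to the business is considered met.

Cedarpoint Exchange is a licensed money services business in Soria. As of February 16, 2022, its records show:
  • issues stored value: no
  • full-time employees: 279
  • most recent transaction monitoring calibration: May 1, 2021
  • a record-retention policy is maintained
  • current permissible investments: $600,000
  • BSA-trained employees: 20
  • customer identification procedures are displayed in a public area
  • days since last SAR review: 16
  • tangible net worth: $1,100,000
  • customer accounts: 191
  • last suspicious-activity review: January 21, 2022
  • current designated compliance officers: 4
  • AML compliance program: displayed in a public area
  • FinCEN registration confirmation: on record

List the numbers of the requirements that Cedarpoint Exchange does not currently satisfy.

1

1. transaction monitoring calibration 291 days ago vs limit 270 → not met
2. condition 'issues stored value' does not hold → requirement n/a → met
3. designated compliance officers 4 ≥ 2 → met
4. record-retention policy present → met
5. BSA-trained employees 20 ≥ 11 → met
6. permissible investments $600,000 ≥ $425,000 → met
7. suspicious-activity review 26 days ago vs limit 30 → met
8. customer identification procedures present → met
9. days since last SAR review 16 ≤ 32 → met
10. tangible net worth $1,100,000 ≥ $800,000 → met
11. AML compliance program present → met
12. FinCEN registration confirmation present → met
Not met: 1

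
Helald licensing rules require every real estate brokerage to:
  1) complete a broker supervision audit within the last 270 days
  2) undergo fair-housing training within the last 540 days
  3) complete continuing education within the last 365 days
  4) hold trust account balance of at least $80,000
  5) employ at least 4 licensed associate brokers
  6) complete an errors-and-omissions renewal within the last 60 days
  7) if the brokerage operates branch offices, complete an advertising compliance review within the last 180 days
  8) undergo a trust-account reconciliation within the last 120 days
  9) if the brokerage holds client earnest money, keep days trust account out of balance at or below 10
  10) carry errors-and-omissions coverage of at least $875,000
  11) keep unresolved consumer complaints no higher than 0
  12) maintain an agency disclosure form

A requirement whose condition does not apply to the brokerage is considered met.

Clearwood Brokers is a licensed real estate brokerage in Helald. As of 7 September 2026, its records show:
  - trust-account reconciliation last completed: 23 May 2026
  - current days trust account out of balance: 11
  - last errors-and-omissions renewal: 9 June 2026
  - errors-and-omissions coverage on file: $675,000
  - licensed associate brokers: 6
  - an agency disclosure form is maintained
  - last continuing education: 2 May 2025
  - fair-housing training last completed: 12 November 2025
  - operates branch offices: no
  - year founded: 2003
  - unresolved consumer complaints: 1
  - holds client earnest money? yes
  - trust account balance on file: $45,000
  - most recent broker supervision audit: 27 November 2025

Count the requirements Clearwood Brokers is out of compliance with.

1. broker supervision audit 284 days ago vs limit 270 → not met
2. fair-housing training 299 days ago vs limit 540 → met
3. continuing education 493 days ago vs limit 365 → not met
4. trust account balance $45,000 < $80,000 → not met
5. licensed associate brokers 6 ≥ 4 → met
6. errors-and-omissions renewal 90 days ago vs limit 60 → not met
7. condition 'operates branch offices' does not hold → requirement n/a → met
8. trust-account reconciliation 107 days ago vs limit 120 → met
9. condition 'holds client earnest money' holds; days trust account out of balance 11 > 10 → not met
10. errors-and-omissions coverage $675,000 < $875,000 → not met
11. unresolved consumer complaints 1 > 0 → not met
12. agency disclosure form present → met
Not met: 7 of 12

7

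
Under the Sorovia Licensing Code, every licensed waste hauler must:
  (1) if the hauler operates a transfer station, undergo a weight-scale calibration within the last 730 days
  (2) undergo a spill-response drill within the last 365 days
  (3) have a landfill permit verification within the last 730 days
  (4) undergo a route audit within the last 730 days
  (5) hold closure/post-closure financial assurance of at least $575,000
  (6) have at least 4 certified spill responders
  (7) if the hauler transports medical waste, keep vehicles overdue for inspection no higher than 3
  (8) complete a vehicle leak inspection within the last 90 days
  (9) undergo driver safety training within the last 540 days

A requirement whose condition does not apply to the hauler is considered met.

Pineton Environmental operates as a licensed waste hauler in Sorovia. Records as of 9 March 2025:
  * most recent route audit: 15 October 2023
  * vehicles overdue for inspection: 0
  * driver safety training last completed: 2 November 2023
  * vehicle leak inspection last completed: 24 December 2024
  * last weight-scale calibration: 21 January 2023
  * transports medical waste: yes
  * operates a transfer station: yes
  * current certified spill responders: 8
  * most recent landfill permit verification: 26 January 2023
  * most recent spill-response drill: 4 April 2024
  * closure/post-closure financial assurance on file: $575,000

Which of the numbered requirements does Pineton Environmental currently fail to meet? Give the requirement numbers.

1. condition 'operates a transfer station' holds; weight-scale calibration 778 days ago vs limit 730 → not met
2. spill-response drill 339 days ago vs limit 365 → met
3. landfill permit verification 773 days ago vs limit 730 → not met
4. route audit 511 days ago vs limit 730 → met
5. closure/post-closure financial assurance $575,000 ≥ $575,000 → met
6. certified spill responders 8 ≥ 4 → met
7. condition 'transports medical waste' holds; vehicles overdue for inspection 0 ≤ 3 → met
8. vehicle leak inspection 75 days ago vs limit 90 → met
9. driver safety training 493 days ago vs limit 540 → met
Not met: 1, 3

1, 3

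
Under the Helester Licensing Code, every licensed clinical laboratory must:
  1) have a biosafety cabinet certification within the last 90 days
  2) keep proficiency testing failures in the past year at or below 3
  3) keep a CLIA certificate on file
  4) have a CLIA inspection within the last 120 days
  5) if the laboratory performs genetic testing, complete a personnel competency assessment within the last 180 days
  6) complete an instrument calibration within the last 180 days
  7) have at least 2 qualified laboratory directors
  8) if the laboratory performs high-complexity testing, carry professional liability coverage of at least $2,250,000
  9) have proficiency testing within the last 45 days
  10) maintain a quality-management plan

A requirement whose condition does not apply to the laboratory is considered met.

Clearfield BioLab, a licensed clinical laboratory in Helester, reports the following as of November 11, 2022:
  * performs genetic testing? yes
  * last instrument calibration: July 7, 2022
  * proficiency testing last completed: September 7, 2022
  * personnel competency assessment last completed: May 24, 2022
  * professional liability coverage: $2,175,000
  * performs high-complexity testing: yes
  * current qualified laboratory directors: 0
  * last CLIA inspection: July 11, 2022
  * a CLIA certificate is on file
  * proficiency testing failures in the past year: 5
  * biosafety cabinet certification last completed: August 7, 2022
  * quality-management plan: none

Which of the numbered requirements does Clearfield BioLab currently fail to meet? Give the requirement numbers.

1. biosafety cabinet certification 96 days ago vs limit 90 → not met
2. proficiency testing failures in the past year 5 > 3 → not met
3. CLIA certificate present → met
4. CLIA inspection 123 days ago vs limit 120 → not met
5. condition 'performs genetic testing' holds; personnel competency assessment 171 days ago vs limit 180 → met
6. instrument calibration 127 days ago vs limit 180 → met
7. qualified laboratory directors 0 < 2 → not met
8. condition 'performs high-complexity testing' holds; professional liability coverage $2,175,000 < $2,250,000 → not met
9. proficiency testing 65 days ago vs limit 45 → not met
10. quality-management plan absent → not met
Not met: 1, 2, 4, 7, 8, 9, 10

1, 2, 4, 7, 8, 9, 10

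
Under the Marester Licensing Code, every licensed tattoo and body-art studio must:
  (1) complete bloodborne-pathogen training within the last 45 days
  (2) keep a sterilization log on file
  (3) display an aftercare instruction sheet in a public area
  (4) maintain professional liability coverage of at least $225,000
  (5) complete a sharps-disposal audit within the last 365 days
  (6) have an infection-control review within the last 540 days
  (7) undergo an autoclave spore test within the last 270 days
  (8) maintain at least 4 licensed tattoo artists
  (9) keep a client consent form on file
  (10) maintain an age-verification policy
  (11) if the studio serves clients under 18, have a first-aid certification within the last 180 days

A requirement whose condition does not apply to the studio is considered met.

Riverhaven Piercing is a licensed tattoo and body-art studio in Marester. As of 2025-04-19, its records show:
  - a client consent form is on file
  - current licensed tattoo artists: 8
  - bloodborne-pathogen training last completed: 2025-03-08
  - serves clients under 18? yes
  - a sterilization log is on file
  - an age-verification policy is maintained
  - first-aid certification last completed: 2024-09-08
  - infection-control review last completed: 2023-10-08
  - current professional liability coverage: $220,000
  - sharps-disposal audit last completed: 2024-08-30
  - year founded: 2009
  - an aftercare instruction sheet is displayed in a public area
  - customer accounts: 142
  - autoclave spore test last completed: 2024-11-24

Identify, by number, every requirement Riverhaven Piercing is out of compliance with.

1. bloodborne-pathogen training 42 days ago vs limit 45 → met
2. sterilization log present → met
3. aftercare instruction sheet present → met
4. professional liability coverage $220,000 < $225,000 → not met
5. sharps-disposal audit 232 days ago vs limit 365 → met
6. infection-control review 559 days ago vs limit 540 → not met
7. autoclave spore test 146 days ago vs limit 270 → met
8. licensed tattoo artists 8 ≥ 4 → met
9. client consent form present → met
10. age-verification policy present → met
11. condition 'serves clients under 18' holds; first-aid certification 223 days ago vs limit 180 → not met
Not met: 4, 6, 11

4, 6, 11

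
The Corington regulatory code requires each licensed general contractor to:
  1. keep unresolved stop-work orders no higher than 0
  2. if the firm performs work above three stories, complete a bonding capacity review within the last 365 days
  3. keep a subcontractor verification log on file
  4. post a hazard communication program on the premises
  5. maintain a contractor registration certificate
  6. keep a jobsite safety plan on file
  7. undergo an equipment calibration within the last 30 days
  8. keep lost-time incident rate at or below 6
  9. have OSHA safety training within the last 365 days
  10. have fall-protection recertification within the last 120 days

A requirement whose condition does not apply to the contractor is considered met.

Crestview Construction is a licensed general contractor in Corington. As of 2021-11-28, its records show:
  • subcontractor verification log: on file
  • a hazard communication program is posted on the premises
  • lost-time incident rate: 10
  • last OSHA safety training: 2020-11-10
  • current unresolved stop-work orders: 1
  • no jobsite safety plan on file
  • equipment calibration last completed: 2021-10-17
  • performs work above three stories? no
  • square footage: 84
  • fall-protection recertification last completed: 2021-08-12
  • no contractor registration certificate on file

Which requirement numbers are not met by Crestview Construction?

1, 5, 6, 7, 8, 9

1. unresolved stop-work orders 1 > 0 → not met
2. condition 'performs work above three stories' does not hold → requirement n/a → met
3. subcontractor verification log present → met
4. hazard communication program present → met
5. contractor registration certificate absent → not met
6. jobsite safety plan absent → not met
7. equipment calibration 42 days ago vs limit 30 → not met
8. lost-time incident rate 10 > 6 → not met
9. OSHA safety training 383 days ago vs limit 365 → not met
10. fall-protection recertification 108 days ago vs limit 120 → met
Not met: 1, 5, 6, 7, 8, 9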